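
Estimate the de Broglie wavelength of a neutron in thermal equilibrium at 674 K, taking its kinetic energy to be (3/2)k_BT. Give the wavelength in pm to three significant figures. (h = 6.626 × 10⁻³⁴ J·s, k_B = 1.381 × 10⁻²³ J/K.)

KE = (3/2)k_BT = 1.5 × 1.381 × 10⁻²³ × 674 = 1.396 × 10⁻²⁰ J.
p = √(2mKE) = √(2 × 1.675 × 10⁻²⁷ × 1.396 × 10⁻²⁰) = 6.839 × 10⁻²⁴ kg·m/s.
λ = h/p = 9.69 × 10⁻¹¹ m = 96.9 pm.

λ = 96.9 pm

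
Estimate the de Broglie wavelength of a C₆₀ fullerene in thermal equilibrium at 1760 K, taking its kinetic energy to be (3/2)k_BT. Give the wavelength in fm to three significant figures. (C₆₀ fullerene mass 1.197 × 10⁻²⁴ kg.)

KE = (3/2)k_BT = 1.5 × 1.381 × 10⁻²³ × 1760 = 3.646 × 10⁻²⁰ J.
p = √(2mKE) = √(2 × 1.197 × 10⁻²⁴ × 3.646 × 10⁻²⁰) = 2.954 × 10⁻²² kg·m/s.
λ = h/p = 2.24 × 10⁻¹² m = 2240 fm.

λ = 2240 fm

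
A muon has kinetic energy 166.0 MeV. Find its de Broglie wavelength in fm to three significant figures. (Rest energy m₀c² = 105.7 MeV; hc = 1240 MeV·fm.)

Total energy E = KE + m₀c² = 166.0 + 105.7 = 271.7 MeV.
(pc)² = E² − (m₀c²)² = (271.7)² − (105.7)² = 6.265 × 10⁴ MeV², so pc = 250.3 MeV.
λ = hc/(pc) = 1240 MeV·fm / 250.3 MeV = 4.95 fm.

λ = 4.95 fm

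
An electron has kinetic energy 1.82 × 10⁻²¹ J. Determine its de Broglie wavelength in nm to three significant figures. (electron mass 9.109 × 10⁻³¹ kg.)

λ = 11.5 nm

p = √(2mKE) = √(2 × 9.109 × 10⁻³¹ × 1.820 × 10⁻²¹) = 5.758 × 10⁻²⁶ kg·m/s.
λ = h/p = 6.626 × 10⁻³⁴ / 5.758 × 10⁻²⁶ = 1.15 × 10⁻⁸ m = 11.5 nm.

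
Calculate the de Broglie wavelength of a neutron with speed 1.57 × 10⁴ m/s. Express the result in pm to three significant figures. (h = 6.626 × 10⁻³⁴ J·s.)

p = mv = 1.675 × 10⁻²⁷ × 1.57 × 10⁴ = 2.630 × 10⁻²³ kg·m/s.
λ = h/p = 6.626 × 10⁻³⁴ / 2.630 × 10⁻²³ = 2.52 × 10⁻¹¹ m = 25.2 pm.

λ = 25.2 pm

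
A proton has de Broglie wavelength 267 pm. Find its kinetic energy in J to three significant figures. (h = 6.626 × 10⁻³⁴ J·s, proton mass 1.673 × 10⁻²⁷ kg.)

p = h/λ = 6.626 × 10⁻³⁴ / 2.670 × 10⁻¹⁰ = 2.482 × 10⁻²⁴ kg·m/s.
KE = p²/(2m) = (2.482 × 10⁻²⁴)² / (2 × 1.673 × 10⁻²⁷) = 1.841 × 10⁻²¹ J = 1.84 × 10⁻²¹ J.

KE = 1.84 × 10⁻²¹ J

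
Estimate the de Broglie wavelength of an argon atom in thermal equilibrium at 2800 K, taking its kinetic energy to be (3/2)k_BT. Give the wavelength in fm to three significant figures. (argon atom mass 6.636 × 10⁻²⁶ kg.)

λ = 7550 fm

KE = (3/2)k_BT = 1.5 × 1.381 × 10⁻²³ × 2800 = 5.800 × 10⁻²⁰ J.
p = √(2mKE) = √(2 × 6.636 × 10⁻²⁶ × 5.800 × 10⁻²⁰) = 8.774 × 10⁻²³ kg·m/s.
λ = h/p = 7.55 × 10⁻¹² m = 7550 fm.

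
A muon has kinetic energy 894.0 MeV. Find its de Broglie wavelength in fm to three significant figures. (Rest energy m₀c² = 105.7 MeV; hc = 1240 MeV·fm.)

Total energy E = KE + m₀c² = 894.0 + 105.7 = 999.7 MeV.
(pc)² = E² − (m₀c²)² = (999.7)² − (105.7)² = 9.882 × 10⁵ MeV², so pc = 994.1 MeV.
λ = hc/(pc) = 1240 MeV·fm / 994.1 MeV = 1.25 fm.

λ = 1.25 fm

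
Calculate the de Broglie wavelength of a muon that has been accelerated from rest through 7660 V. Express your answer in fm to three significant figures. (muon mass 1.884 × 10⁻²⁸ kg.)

KE = eV = 1.602 × 10⁻¹⁹ × 7660 = 1.227 × 10⁻¹⁵ J.
p = √(2mKE) = √(2 × 1.884 × 10⁻²⁸ × 1.227 × 10⁻¹⁵) = 6.800 × 10⁻²² kg·m/s.
λ = h/p = 6.626 × 10⁻³⁴ / 6.800 × 10⁻²² = 9.74 × 10⁻¹³ m = 974 fm.

λ = 974 fm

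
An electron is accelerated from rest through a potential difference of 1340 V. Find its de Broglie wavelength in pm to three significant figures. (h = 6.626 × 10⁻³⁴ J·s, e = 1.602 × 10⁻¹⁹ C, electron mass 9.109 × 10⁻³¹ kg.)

λ = 33.5 pm

KE = eV = 1.602 × 10⁻¹⁹ × 1340 = 2.147 × 10⁻¹⁶ J.
p = √(2mKE) = √(2 × 9.109 × 10⁻³¹ × 2.147 × 10⁻¹⁶) = 1.978 × 10⁻²³ kg·m/s.
λ = h/p = 6.626 × 10⁻³⁴ / 1.978 × 10⁻²³ = 3.35 × 10⁻¹¹ m = 33.5 pm.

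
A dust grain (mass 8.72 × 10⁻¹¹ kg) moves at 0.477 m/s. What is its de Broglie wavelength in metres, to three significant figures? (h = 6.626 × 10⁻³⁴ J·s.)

λ = 1.59 × 10⁻²³ m

p = mv = 8.72 × 10⁻¹¹ × 0.477 = 4.159 × 10⁻¹¹ kg·m/s.
λ = h/p = 6.626 × 10⁻³⁴ / 4.159 × 10⁻¹¹ = 1.59 × 10⁻²³ m.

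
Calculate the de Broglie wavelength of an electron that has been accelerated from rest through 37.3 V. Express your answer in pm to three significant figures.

λ = 201 pm

KE = eV = 1.602 × 10⁻¹⁹ × 37.30 = 5.975 × 10⁻¹⁸ J.
p = √(2mKE) = √(2 × 9.109 × 10⁻³¹ × 5.975 × 10⁻¹⁸) = 3.299 × 10⁻²⁴ kg·m/s.
λ = h/p = 6.626 × 10⁻³⁴ / 3.299 × 10⁻²⁴ = 2.01 × 10⁻¹⁰ m = 201 pm.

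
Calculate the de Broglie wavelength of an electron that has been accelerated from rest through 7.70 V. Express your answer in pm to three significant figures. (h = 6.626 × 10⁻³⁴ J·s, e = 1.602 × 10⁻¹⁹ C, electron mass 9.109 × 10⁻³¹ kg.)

λ = 442 pm

KE = eV = 1.602 × 10⁻¹⁹ × 7.700 = 1.234 × 10⁻¹⁸ J.
p = √(2mKE) = √(2 × 9.109 × 10⁻³¹ × 1.234 × 10⁻¹⁸) = 1.499 × 10⁻²⁴ kg·m/s.
λ = h/p = 6.626 × 10⁻³⁴ / 1.499 × 10⁻²⁴ = 4.42 × 10⁻¹⁰ m = 442 pm.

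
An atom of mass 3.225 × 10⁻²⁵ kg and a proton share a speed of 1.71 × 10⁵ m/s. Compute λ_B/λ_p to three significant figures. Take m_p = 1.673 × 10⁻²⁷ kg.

At fixed v, p = mv so λ = h/(mv) ∝ 1/m.
λ_B/λ_p = m_p/m_B = 1.673 × 10⁻²⁷/3.225 × 10⁻²⁵ = 5.19 × 10⁻³.

λ_B/λ_p = 5.19 × 10⁻³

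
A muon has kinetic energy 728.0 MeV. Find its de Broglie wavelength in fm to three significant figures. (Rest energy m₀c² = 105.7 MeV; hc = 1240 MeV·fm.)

Total energy E = KE + m₀c² = 728.0 + 105.7 = 833.7 MeV.
(pc)² = E² − (m₀c²)² = (833.7)² − (105.7)² = 6.839 × 10⁵ MeV², so pc = 827.0 MeV.
λ = hc/(pc) = 1240 MeV·fm / 827.0 MeV = 1.50 fm.

λ = 1.50 fm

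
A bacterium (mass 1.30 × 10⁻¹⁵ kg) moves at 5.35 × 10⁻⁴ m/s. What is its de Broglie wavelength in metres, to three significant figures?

p = mv = 1.30 × 10⁻¹⁵ × 5.35 × 10⁻⁴ = 6.955 × 10⁻¹⁹ kg·m/s.
λ = h/p = 6.626 × 10⁻³⁴ / 6.955 × 10⁻¹⁹ = 9.53 × 10⁻¹⁶ m.

λ = 9.53 × 10⁻¹⁶ m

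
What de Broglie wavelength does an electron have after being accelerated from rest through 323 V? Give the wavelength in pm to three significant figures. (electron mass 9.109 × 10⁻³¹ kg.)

λ = 68.2 pm

KE = eV = 1.602 × 10⁻¹⁹ × 323.0 = 5.174 × 10⁻¹⁷ J.
p = √(2mKE) = √(2 × 9.109 × 10⁻³¹ × 5.174 × 10⁻¹⁷) = 9.709 × 10⁻²⁴ kg·m/s.
λ = h/p = 6.626 × 10⁻³⁴ / 9.709 × 10⁻²⁴ = 6.82 × 10⁻¹¹ m = 68.2 pm.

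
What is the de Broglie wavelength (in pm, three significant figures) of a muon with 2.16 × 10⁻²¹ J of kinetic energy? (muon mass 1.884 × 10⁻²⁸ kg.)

p = √(2mKE) = √(2 × 1.884 × 10⁻²⁸ × 2.160 × 10⁻²¹) = 9.022 × 10⁻²⁵ kg·m/s.
λ = h/p = 6.626 × 10⁻³⁴ / 9.022 × 10⁻²⁵ = 7.34 × 10⁻¹⁰ m = 734 pm.

λ = 734 pm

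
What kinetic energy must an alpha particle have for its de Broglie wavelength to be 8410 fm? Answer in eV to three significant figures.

p = h/λ = 6.626 × 10⁻³⁴ / 8.410 × 10⁻¹² = 7.879 × 10⁻²³ kg·m/s.
KE = p²/(2m) = (7.879 × 10⁻²³)² / (2 × 6.645 × 10⁻²⁷) = 4.671 × 10⁻¹⁹ J = 2.92 eV.

KE = 2.92 eV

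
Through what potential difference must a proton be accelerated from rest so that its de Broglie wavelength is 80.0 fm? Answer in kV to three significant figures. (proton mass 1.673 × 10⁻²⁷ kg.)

V = 128 kV

p = h/λ = 6.626 × 10⁻³⁴ / 8.000 × 10⁻¹⁴ = 8.282 × 10⁻²¹ kg·m/s.
KE = p²/(2m) = 2.050 × 10⁻¹⁴ J.
V = KE/e = 2.050 × 10⁻¹⁴ / (1.602 × 10⁻¹⁹) = 128 kV.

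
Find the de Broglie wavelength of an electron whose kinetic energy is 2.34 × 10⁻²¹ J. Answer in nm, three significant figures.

p = √(2mKE) = √(2 × 9.109 × 10⁻³¹ × 2.340 × 10⁻²¹) = 6.529 × 10⁻²⁶ kg·m/s.
λ = h/p = 6.626 × 10⁻³⁴ / 6.529 × 10⁻²⁶ = 1.01 × 10⁻⁸ m = 10.1 nm.

λ = 10.1 nm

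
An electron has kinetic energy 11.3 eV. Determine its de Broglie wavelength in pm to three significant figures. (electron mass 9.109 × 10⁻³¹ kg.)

λ = 365 pm

KE = 11.3 eV = 1.810 × 10⁻¹⁸ J.
p = √(2mKE) = √(2 × 9.109 × 10⁻³¹ × 1.810 × 10⁻¹⁸) = 1.816 × 10⁻²⁴ kg·m/s.
λ = h/p = 6.626 × 10⁻³⁴ / 1.816 × 10⁻²⁴ = 3.65 × 10⁻¹⁰ m = 365 pm.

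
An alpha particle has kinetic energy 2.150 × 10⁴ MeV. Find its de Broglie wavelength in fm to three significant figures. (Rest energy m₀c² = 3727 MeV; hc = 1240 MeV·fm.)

λ = 0.0497 fm

Total energy E = KE + m₀c² = 2.150 × 10⁴ + 3727 = 25227 MeV.
(pc)² = E² − (m₀c²)² = (25227)² − (3727)² = 6.225 × 10⁸ MeV², so pc = 2.495 × 10⁴ MeV.
λ = hc/(pc) = 1240 MeV·fm / 2.495 × 10⁴ MeV = 0.0497 fm.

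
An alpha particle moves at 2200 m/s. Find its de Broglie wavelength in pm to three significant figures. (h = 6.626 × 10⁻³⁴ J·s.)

λ = 45.3 pm

p = mv = 6.645 × 10⁻²⁷ × 2200 = 1.462 × 10⁻²³ kg·m/s.
λ = h/p = 6.626 × 10⁻³⁴ / 1.462 × 10⁻²³ = 4.53 × 10⁻¹¹ m = 45.3 pm.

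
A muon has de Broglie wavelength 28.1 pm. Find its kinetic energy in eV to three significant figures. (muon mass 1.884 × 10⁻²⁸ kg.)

p = h/λ = 6.626 × 10⁻³⁴ / 2.810 × 10⁻¹¹ = 2.358 × 10⁻²³ kg·m/s.
KE = p²/(2m) = (2.358 × 10⁻²³)² / (2 × 1.884 × 10⁻²⁸) = 1.476 × 10⁻¹⁸ J = 9.21 eV.

KE = 9.21 eV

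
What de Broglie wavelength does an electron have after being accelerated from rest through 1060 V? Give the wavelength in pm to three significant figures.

KE = eV = 1.602 × 10⁻¹⁹ × 1060 = 1.698 × 10⁻¹⁶ J.
p = √(2mKE) = √(2 × 9.109 × 10⁻³¹ × 1.698 × 10⁻¹⁶) = 1.759 × 10⁻²³ kg·m/s.
λ = h/p = 6.626 × 10⁻³⁴ / 1.759 × 10⁻²³ = 3.77 × 10⁻¹¹ m = 37.7 pm.

λ = 37.7 pm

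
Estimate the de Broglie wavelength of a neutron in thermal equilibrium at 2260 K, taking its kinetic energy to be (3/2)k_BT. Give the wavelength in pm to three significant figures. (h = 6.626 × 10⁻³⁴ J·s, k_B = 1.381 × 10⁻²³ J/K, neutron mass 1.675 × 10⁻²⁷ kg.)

λ = 52.9 pm

KE = (3/2)k_BT = 1.5 × 1.381 × 10⁻²³ × 2260 = 4.682 × 10⁻²⁰ J.
p = √(2mKE) = √(2 × 1.675 × 10⁻²⁷ × 4.682 × 10⁻²⁰) = 1.252 × 10⁻²³ kg·m/s.
λ = h/p = 5.29 × 10⁻¹¹ m = 52.9 pm.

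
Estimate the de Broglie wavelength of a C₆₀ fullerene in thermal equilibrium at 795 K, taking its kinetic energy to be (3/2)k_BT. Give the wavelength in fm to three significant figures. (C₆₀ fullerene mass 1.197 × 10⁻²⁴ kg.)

KE = (3/2)k_BT = 1.5 × 1.381 × 10⁻²³ × 795 = 1.647 × 10⁻²⁰ J.
p = √(2mKE) = √(2 × 1.197 × 10⁻²⁴ × 1.647 × 10⁻²⁰) = 1.986 × 10⁻²² kg·m/s.
λ = h/p = 3.34 × 10⁻¹² m = 3340 fm.

λ = 3340 fm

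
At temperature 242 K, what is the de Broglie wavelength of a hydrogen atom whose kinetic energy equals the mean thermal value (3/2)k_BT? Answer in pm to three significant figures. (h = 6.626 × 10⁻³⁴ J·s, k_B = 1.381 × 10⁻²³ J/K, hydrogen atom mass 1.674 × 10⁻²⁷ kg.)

λ = 162 pm

KE = (3/2)k_BT = 1.5 × 1.381 × 10⁻²³ × 242 = 5.013 × 10⁻²¹ J.
p = √(2mKE) = √(2 × 1.674 × 10⁻²⁷ × 5.013 × 10⁻²¹) = 4.097 × 10⁻²⁴ kg·m/s.
λ = h/p = 1.62 × 10⁻¹⁰ m = 162 pm.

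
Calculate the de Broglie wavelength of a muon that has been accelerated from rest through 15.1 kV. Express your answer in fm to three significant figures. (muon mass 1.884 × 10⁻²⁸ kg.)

KE = eV = 1.602 × 10⁻¹⁹ × 1.510 × 10⁴ = 2.419 × 10⁻¹⁵ J.
p = √(2mKE) = √(2 × 1.884 × 10⁻²⁸ × 2.419 × 10⁻¹⁵) = 9.547 × 10⁻²² kg·m/s.
λ = h/p = 6.626 × 10⁻³⁴ / 9.547 × 10⁻²² = 6.94 × 10⁻¹³ m = 694 fm.

λ = 694 fm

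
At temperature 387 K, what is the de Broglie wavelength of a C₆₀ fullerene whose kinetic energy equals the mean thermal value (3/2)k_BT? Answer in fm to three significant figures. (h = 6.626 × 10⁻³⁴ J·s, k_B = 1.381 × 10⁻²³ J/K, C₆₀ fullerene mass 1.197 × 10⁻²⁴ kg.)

λ = 4780 fm

KE = (3/2)k_BT = 1.5 × 1.381 × 10⁻²³ × 387 = 8.017 × 10⁻²¹ J.
p = √(2mKE) = √(2 × 1.197 × 10⁻²⁴ × 8.017 × 10⁻²¹) = 1.385 × 10⁻²² kg·m/s.
λ = h/p = 4.78 × 10⁻¹² m = 4780 fm.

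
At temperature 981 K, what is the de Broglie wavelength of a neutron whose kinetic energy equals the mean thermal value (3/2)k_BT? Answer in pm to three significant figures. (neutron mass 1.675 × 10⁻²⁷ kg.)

KE = (3/2)k_BT = 1.5 × 1.381 × 10⁻²³ × 981 = 2.032 × 10⁻²⁰ J.
p = √(2mKE) = √(2 × 1.675 × 10⁻²⁷ × 2.032 × 10⁻²⁰) = 8.251 × 10⁻²⁴ kg·m/s.
λ = h/p = 8.03 × 10⁻¹¹ m = 80.3 pm.

λ = 80.3 pm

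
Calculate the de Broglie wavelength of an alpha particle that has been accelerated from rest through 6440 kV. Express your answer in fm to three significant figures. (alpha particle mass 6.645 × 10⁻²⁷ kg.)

λ = 4.00 fm

KE = 2eV = 2 × 1.602 × 10⁻¹⁹ × 6.440 × 10⁶ = 2.063 × 10⁻¹² J.
p = √(2mKE) = √(2 × 6.645 × 10⁻²⁷ × 2.063 × 10⁻¹²) = 1.656 × 10⁻¹⁹ kg·m/s.
λ = h/p = 6.626 × 10⁻³⁴ / 1.656 × 10⁻¹⁹ = 4.00 × 10⁻¹⁵ m = 4.00 fm.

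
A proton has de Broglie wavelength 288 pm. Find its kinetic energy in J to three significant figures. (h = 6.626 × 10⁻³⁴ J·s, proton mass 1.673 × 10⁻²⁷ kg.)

p = h/λ = 6.626 × 10⁻³⁴ / 2.880 × 10⁻¹⁰ = 2.301 × 10⁻²⁴ kg·m/s.
KE = p²/(2m) = (2.301 × 10⁻²⁴)² / (2 × 1.673 × 10⁻²⁷) = 1.582 × 10⁻²¹ J = 1.58 × 10⁻²¹ J.

KE = 1.58 × 10⁻²¹ J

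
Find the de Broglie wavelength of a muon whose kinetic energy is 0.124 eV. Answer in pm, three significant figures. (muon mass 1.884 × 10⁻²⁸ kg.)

KE = 0.124 eV = 1.986 × 10⁻²⁰ J.
p = √(2mKE) = √(2 × 1.884 × 10⁻²⁸ × 1.986 × 10⁻²⁰) = 2.736 × 10⁻²⁴ kg·m/s.
λ = h/p = 6.626 × 10⁻³⁴ / 2.736 × 10⁻²⁴ = 2.42 × 10⁻¹⁰ m = 242 pm.

λ = 242 pm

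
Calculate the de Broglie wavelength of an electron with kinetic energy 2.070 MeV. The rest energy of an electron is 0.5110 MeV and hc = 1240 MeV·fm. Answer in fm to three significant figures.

λ = 490 fm

Total energy E = KE + m₀c² = 2.070 + 0.5110 = 2.5810 MeV.
(pc)² = E² − (m₀c²)² = (2.5810)² − (0.5110)² = 6.400 MeV², so pc = 2.530 MeV.
λ = hc/(pc) = 1240 MeV·fm / 2.530 MeV = 490 fm.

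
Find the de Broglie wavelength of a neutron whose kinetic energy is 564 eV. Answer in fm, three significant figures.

KE = 564 eV = 9.035 × 10⁻¹⁷ J.
p = √(2mKE) = √(2 × 1.675 × 10⁻²⁷ × 9.035 × 10⁻¹⁷) = 5.502 × 10⁻²² kg·m/s.
λ = h/p = 6.626 × 10⁻³⁴ / 5.502 × 10⁻²² = 1.20 × 10⁻¹² m = 1200 fm.

λ = 1200 fm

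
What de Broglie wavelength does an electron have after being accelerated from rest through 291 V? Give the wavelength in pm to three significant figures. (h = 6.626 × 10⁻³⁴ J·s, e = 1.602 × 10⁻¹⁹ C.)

KE = eV = 1.602 × 10⁻¹⁹ × 291.0 = 4.662 × 10⁻¹⁷ J.
p = √(2mKE) = √(2 × 9.109 × 10⁻³¹ × 4.662 × 10⁻¹⁷) = 9.216 × 10⁻²⁴ kg·m/s.
λ = h/p = 6.626 × 10⁻³⁴ / 9.216 × 10⁻²⁴ = 7.19 × 10⁻¹¹ m = 71.9 pm.

λ = 71.9 pm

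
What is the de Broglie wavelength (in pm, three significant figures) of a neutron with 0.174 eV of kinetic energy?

λ = 68.6 pm

KE = 0.174 eV = 2.787 × 10⁻²⁰ J.
p = √(2mKE) = √(2 × 1.675 × 10⁻²⁷ × 2.787 × 10⁻²⁰) = 9.663 × 10⁻²⁴ kg·m/s.
λ = h/p = 6.626 × 10⁻³⁴ / 9.663 × 10⁻²⁴ = 6.86 × 10⁻¹¹ m = 68.6 pm.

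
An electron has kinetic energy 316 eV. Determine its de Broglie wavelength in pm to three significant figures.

KE = 316 eV = 5.062 × 10⁻¹⁷ J.
p = √(2mKE) = √(2 × 9.109 × 10⁻³¹ × 5.062 × 10⁻¹⁷) = 9.603 × 10⁻²⁴ kg·m/s.
λ = h/p = 6.626 × 10⁻³⁴ / 9.603 × 10⁻²⁴ = 6.90 × 10⁻¹¹ m = 69.0 pm.

λ = 69.0 pm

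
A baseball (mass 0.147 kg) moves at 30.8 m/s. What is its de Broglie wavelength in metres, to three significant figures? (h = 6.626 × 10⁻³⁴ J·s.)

p = mv = 0.147 × 30.8 = 4.528 kg·m/s.
λ = h/p = 6.626 × 10⁻³⁴ / 4.528 = 1.46 × 10⁻³⁴ m.

λ = 1.46 × 10⁻³⁴ m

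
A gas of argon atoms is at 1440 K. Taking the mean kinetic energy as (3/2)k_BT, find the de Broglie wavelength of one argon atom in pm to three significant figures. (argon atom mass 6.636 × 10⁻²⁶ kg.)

λ = 10.5 pm

KE = (3/2)k_BT = 1.5 × 1.381 × 10⁻²³ × 1440 = 2.983 × 10⁻²⁰ J.
p = √(2mKE) = √(2 × 6.636 × 10⁻²⁶ × 2.983 × 10⁻²⁰) = 6.292 × 10⁻²³ kg·m/s.
λ = h/p = 1.05 × 10⁻¹¹ m = 10.5 pm.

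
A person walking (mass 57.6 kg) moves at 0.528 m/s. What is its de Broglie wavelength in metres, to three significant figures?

λ = 2.18 × 10⁻³⁵ m

p = mv = 57.6 × 0.528 = 3.041 × 10¹ kg·m/s.
λ = h/p = 6.626 × 10⁻³⁴ / 3.041 × 10¹ = 2.18 × 10⁻³⁵ m.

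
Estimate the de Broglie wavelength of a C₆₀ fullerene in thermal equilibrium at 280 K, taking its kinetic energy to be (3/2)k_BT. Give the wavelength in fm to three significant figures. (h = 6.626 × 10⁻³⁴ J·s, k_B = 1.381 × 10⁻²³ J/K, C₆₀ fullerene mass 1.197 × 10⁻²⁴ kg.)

λ = 5620 fm

KE = (3/2)k_BT = 1.5 × 1.381 × 10⁻²³ × 280 = 5.800 × 10⁻²¹ J.
p = √(2mKE) = √(2 × 1.197 × 10⁻²⁴ × 5.800 × 10⁻²¹) = 1.178 × 10⁻²² kg·m/s.
λ = h/p = 5.62 × 10⁻¹² m = 5620 fm.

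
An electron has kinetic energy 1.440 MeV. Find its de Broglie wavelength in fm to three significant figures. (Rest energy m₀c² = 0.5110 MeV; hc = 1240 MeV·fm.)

Total energy E = KE + m₀c² = 1.440 + 0.5110 = 1.9510 MeV.
(pc)² = E² − (m₀c²)² = (1.9510)² − (0.5110)² = 3.545 MeV², so pc = 1.883 MeV.
λ = hc/(pc) = 1240 MeV·fm / 1.883 MeV = 659 fm.

λ = 659 fm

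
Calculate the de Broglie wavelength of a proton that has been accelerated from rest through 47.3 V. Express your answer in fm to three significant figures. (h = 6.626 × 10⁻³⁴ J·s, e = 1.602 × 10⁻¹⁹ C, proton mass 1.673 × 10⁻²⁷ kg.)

λ = 4160 fm

KE = eV = 1.602 × 10⁻¹⁹ × 47.30 = 7.577 × 10⁻¹⁸ J.
p = √(2mKE) = √(2 × 1.673 × 10⁻²⁷ × 7.577 × 10⁻¹⁸) = 1.592 × 10⁻²² kg·m/s.
λ = h/p = 6.626 × 10⁻³⁴ / 1.592 × 10⁻²² = 4.16 × 10⁻¹² m = 4160 fm.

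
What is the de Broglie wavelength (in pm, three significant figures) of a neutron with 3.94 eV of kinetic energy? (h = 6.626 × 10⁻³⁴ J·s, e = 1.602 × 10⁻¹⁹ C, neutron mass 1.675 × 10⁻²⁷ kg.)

KE = 3.94 eV = 6.312 × 10⁻¹⁹ J.
p = √(2mKE) = √(2 × 1.675 × 10⁻²⁷ × 6.312 × 10⁻¹⁹) = 4.598 × 10⁻²³ kg·m/s.
λ = h/p = 6.626 × 10⁻³⁴ / 4.598 × 10⁻²³ = 1.44 × 10⁻¹¹ m = 14.4 pm.

λ = 14.4 pm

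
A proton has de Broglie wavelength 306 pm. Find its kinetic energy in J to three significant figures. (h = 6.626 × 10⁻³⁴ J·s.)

p = h/λ = 6.626 × 10⁻³⁴ / 3.060 × 10⁻¹⁰ = 2.165 × 10⁻²⁴ kg·m/s.
KE = p²/(2m) = (2.165 × 10⁻²⁴)² / (2 × 1.673 × 10⁻²⁷) = 1.401 × 10⁻²¹ J = 1.40 × 10⁻²¹ J.

KE = 1.40 × 10⁻²¹ J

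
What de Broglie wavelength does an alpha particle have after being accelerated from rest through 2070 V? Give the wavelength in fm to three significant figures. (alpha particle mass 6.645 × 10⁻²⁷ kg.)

KE = 2eV = 2 × 1.602 × 10⁻¹⁹ × 2070 = 6.632 × 10⁻¹⁶ J.
p = √(2mKE) = √(2 × 6.645 × 10⁻²⁷ × 6.632 × 10⁻¹⁶) = 2.969 × 10⁻²¹ kg·m/s.
λ = h/p = 6.626 × 10⁻³⁴ / 2.969 × 10⁻²¹ = 2.23 × 10⁻¹³ m = 223 fm.

λ = 223 fm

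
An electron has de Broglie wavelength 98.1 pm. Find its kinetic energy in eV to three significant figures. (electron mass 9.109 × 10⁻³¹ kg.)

KE = 156 eV

p = h/λ = 6.626 × 10⁻³⁴ / 9.810 × 10⁻¹¹ = 6.754 × 10⁻²⁴ kg·m/s.
KE = p²/(2m) = (6.754 × 10⁻²⁴)² / (2 × 9.109 × 10⁻³¹) = 2.504 × 10⁻¹⁷ J = 156 eV.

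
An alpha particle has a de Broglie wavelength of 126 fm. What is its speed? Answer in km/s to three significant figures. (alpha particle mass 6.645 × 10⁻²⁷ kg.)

v = 791 km/s

p = h/λ = 6.626 × 10⁻³⁴ / 1.260 × 10⁻¹³ = 5.259 × 10⁻²¹ kg·m/s.
v = p/m = 5.259 × 10⁻²¹ / 6.645 × 10⁻²⁷ = 7.91 × 10⁵ m/s = 791 km/s.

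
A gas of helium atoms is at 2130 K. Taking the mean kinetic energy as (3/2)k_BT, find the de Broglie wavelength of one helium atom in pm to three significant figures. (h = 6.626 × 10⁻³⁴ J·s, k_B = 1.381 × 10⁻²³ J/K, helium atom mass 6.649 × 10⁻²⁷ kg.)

λ = 27.4 pm

KE = (3/2)k_BT = 1.5 × 1.381 × 10⁻²³ × 2130 = 4.412 × 10⁻²⁰ J.
p = √(2mKE) = √(2 × 6.649 × 10⁻²⁷ × 4.412 × 10⁻²⁰) = 2.422 × 10⁻²³ kg·m/s.
λ = h/p = 2.74 × 10⁻¹¹ m = 27.4 pm.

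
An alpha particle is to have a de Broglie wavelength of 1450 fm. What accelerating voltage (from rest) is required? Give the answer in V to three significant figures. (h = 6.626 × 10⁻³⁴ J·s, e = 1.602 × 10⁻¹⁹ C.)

V = 49.0 V

p = h/λ = 6.626 × 10⁻³⁴ / 1.450 × 10⁻¹² = 4.570 × 10⁻²² kg·m/s.
KE = p²/(2m) = 1.571 × 10⁻¹⁷ J.
V = KE/2e = 1.571 × 10⁻¹⁷ / (2 × 1.602 × 10⁻¹⁹) = 49.0 V.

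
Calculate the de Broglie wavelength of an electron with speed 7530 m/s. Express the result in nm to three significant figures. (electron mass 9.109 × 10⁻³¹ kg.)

p = mv = 9.109 × 10⁻³¹ × 7530 = 6.859 × 10⁻²⁷ kg·m/s.
λ = h/p = 6.626 × 10⁻³⁴ / 6.859 × 10⁻²⁷ = 9.66 × 10⁻⁸ m = 96.6 nm.

λ = 96.6 nm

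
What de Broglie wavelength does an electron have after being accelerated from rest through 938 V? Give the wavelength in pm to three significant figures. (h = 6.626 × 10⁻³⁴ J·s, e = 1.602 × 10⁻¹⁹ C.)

λ = 40.0 pm

KE = eV = 1.602 × 10⁻¹⁹ × 938.0 = 1.503 × 10⁻¹⁶ J.
p = √(2mKE) = √(2 × 9.109 × 10⁻³¹ × 1.503 × 10⁻¹⁶) = 1.655 × 10⁻²³ kg·m/s.
λ = h/p = 6.626 × 10⁻³⁴ / 1.655 × 10⁻²³ = 4.00 × 10⁻¹¹ m = 40.0 pm.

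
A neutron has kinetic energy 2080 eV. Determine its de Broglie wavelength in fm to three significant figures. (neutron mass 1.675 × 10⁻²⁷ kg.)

KE = 2080 eV = 3.332 × 10⁻¹⁶ J.
p = √(2mKE) = √(2 × 1.675 × 10⁻²⁷ × 3.332 × 10⁻¹⁶) = 1.057 × 10⁻²¹ kg·m/s.
λ = h/p = 6.626 × 10⁻³⁴ / 1.057 × 10⁻²¹ = 6.27 × 10⁻¹³ m = 627 fm.

λ = 627 fm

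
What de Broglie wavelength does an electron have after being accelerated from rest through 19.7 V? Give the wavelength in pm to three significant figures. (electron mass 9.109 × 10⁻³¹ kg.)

λ = 276 pm

KE = eV = 1.602 × 10⁻¹⁹ × 19.70 = 3.156 × 10⁻¹⁸ J.
p = √(2mKE) = √(2 × 9.109 × 10⁻³¹ × 3.156 × 10⁻¹⁸) = 2.398 × 10⁻²⁴ kg·m/s.
λ = h/p = 6.626 × 10⁻³⁴ / 2.398 × 10⁻²⁴ = 2.76 × 10⁻¹⁰ m = 276 pm.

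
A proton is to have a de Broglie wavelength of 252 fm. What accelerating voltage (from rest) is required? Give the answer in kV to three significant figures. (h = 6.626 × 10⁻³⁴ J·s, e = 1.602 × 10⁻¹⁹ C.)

V = 12.9 kV

p = h/λ = 6.626 × 10⁻³⁴ / 2.520 × 10⁻¹³ = 2.629 × 10⁻²¹ kg·m/s.
KE = p²/(2m) = 2.066 × 10⁻¹⁵ J.
V = KE/e = 2.066 × 10⁻¹⁵ / (1.602 × 10⁻¹⁹) = 12.9 kV.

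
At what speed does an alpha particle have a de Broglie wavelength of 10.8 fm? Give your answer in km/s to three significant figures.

p = h/λ = 6.626 × 10⁻³⁴ / 1.080 × 10⁻¹⁴ = 6.135 × 10⁻²⁰ kg·m/s.
v = p/m = 6.135 × 10⁻²⁰ / 6.645 × 10⁻²⁷ = 9.23 × 10⁶ m/s = 9230 km/s.

v = 9230 km/s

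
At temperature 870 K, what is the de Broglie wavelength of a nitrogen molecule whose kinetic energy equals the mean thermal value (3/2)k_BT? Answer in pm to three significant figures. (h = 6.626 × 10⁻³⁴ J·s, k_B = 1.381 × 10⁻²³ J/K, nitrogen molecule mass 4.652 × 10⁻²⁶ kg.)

KE = (3/2)k_BT = 1.5 × 1.381 × 10⁻²³ × 870 = 1.802 × 10⁻²⁰ J.
p = √(2mKE) = √(2 × 4.652 × 10⁻²⁶ × 1.802 × 10⁻²⁰) = 4.095 × 10⁻²³ kg·m/s.
λ = h/p = 1.62 × 10⁻¹¹ m = 16.2 pm.

λ = 16.2 pm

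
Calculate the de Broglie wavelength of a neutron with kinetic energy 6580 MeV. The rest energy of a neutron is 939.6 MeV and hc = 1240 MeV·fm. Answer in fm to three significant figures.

Total energy E = KE + m₀c² = 6580 + 939.6 = 7519.6 MeV.
(pc)² = E² − (m₀c²)² = (7519.6)² − (939.6)² = 5.566 × 10⁷ MeV², so pc = 7461 MeV.
λ = hc/(pc) = 1240 MeV·fm / 7461 MeV = 0.166 fm.

λ = 0.166 fm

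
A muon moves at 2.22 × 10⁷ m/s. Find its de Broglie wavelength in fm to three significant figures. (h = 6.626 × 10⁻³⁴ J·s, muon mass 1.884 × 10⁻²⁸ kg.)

p = mv = 1.884 × 10⁻²⁸ × 2.22 × 10⁷ = 4.182 × 10⁻²¹ kg·m/s.
λ = h/p = 6.626 × 10⁻³⁴ / 4.182 × 10⁻²¹ = 1.58 × 10⁻¹³ m = 158 fm.

λ = 158 fm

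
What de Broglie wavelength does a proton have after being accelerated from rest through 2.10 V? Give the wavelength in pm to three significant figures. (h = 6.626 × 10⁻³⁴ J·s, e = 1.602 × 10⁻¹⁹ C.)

λ = 19.7 pm

KE = eV = 1.602 × 10⁻¹⁹ × 2.100 = 3.364 × 10⁻¹⁹ J.
p = √(2mKE) = √(2 × 1.673 × 10⁻²⁷ × 3.364 × 10⁻¹⁹) = 3.355 × 10⁻²³ kg·m/s.
λ = h/p = 6.626 × 10⁻³⁴ / 3.355 × 10⁻²³ = 1.97 × 10⁻¹¹ m = 19.7 pm.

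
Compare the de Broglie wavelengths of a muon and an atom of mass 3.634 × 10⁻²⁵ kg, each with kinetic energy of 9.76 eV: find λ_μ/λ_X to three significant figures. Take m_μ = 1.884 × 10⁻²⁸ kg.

At fixed KE, p = √(2mKE) so λ = h/p ∝ 1/√m.
λ_μ/λ_X = √(m_X/m_μ) = √(3.634 × 10⁻²⁵/1.884 × 10⁻²⁸) = √(1929) = 43.9.

λ_μ/λ_X = 43.9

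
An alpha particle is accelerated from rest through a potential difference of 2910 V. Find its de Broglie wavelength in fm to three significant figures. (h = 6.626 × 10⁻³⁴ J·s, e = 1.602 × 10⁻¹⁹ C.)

λ = 188 fm

KE = 2eV = 2 × 1.602 × 10⁻¹⁹ × 2910 = 9.324 × 10⁻¹⁶ J.
p = √(2mKE) = √(2 × 6.645 × 10⁻²⁷ × 9.324 × 10⁻¹⁶) = 3.520 × 10⁻²¹ kg·m/s.
λ = h/p = 6.626 × 10⁻³⁴ / 3.520 × 10⁻²¹ = 1.88 × 10⁻¹³ m = 188 fm.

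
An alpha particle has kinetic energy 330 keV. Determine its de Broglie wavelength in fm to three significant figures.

λ = 25.0 fm

KE = 330 keV = 5.287 × 10⁻¹⁴ J.
p = √(2mKE) = √(2 × 6.645 × 10⁻²⁷ × 5.287 × 10⁻¹⁴) = 2.651 × 10⁻²⁰ kg·m/s.
λ = h/p = 6.626 × 10⁻³⁴ / 2.651 × 10⁻²⁰ = 2.50 × 10⁻¹⁴ m = 25.0 fm.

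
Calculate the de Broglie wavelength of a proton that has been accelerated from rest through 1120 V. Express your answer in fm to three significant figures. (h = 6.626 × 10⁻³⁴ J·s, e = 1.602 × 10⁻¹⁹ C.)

KE = eV = 1.602 × 10⁻¹⁹ × 1120 = 1.794 × 10⁻¹⁶ J.
p = √(2mKE) = √(2 × 1.673 × 10⁻²⁷ × 1.794 × 10⁻¹⁶) = 7.748 × 10⁻²² kg·m/s.
λ = h/p = 6.626 × 10⁻³⁴ / 7.748 × 10⁻²² = 8.55 × 10⁻¹³ m = 855 fm.

λ = 855 fm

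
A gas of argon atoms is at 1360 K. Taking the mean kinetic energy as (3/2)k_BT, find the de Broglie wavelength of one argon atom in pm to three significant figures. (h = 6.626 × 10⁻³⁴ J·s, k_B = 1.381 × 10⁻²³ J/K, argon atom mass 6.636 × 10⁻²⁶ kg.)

λ = 10.8 pm

KE = (3/2)k_BT = 1.5 × 1.381 × 10⁻²³ × 1360 = 2.817 × 10⁻²⁰ J.
p = √(2mKE) = √(2 × 6.636 × 10⁻²⁶ × 2.817 × 10⁻²⁰) = 6.115 × 10⁻²³ kg·m/s.
λ = h/p = 1.08 × 10⁻¹¹ m = 10.8 pm.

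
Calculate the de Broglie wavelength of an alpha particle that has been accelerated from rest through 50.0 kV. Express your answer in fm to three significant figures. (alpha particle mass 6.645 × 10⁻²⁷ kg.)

KE = 2eV = 2 × 1.602 × 10⁻¹⁹ × 5.000 × 10⁴ = 1.602 × 10⁻¹⁴ J.
p = √(2mKE) = √(2 × 6.645 × 10⁻²⁷ × 1.602 × 10⁻¹⁴) = 1.459 × 10⁻²⁰ kg·m/s.
λ = h/p = 6.626 × 10⁻³⁴ / 1.459 × 10⁻²⁰ = 4.54 × 10⁻¹⁴ m = 45.4 fm.

λ = 45.4 fm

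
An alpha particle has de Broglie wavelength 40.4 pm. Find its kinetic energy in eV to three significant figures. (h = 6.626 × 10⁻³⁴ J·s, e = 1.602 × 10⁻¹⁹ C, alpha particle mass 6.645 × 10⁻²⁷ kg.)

KE = 0.126 eV

p = h/λ = 6.626 × 10⁻³⁴ / 4.040 × 10⁻¹¹ = 1.640 × 10⁻²³ kg·m/s.
KE = p²/(2m) = (1.640 × 10⁻²³)² / (2 × 6.645 × 10⁻²⁷) = 2.024 × 10⁻²⁰ J = 0.126 eV.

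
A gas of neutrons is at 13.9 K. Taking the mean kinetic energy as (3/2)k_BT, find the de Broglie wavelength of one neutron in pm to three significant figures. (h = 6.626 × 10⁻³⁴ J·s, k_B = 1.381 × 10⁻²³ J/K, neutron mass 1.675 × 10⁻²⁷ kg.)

KE = (3/2)k_BT = 1.5 × 1.381 × 10⁻²³ × 13.9 = 2.879 × 10⁻²² J.
p = √(2mKE) = √(2 × 1.675 × 10⁻²⁷ × 2.879 × 10⁻²²) = 9.821 × 10⁻²⁵ kg·m/s.
λ = h/p = 6.75 × 10⁻¹⁰ m = 675 pm.

λ = 675 pm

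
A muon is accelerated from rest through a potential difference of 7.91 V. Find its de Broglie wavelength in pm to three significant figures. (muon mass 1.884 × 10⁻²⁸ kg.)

λ = 30.3 pm

KE = eV = 1.602 × 10⁻¹⁹ × 7.910 = 1.267 × 10⁻¹⁸ J.
p = √(2mKE) = √(2 × 1.884 × 10⁻²⁸ × 1.267 × 10⁻¹⁸) = 2.185 × 10⁻²³ kg·m/s.
λ = h/p = 6.626 × 10⁻³⁴ / 2.185 × 10⁻²³ = 3.03 × 10⁻¹¹ m = 30.3 pm.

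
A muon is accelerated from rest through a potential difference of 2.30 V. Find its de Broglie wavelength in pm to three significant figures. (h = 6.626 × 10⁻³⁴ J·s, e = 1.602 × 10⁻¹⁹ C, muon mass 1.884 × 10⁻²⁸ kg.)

KE = eV = 1.602 × 10⁻¹⁹ × 2.300 = 3.685 × 10⁻¹⁹ J.
p = √(2mKE) = √(2 × 1.884 × 10⁻²⁸ × 3.685 × 10⁻¹⁹) = 1.178 × 10⁻²³ kg·m/s.
λ = h/p = 6.626 × 10⁻³⁴ / 1.178 × 10⁻²³ = 5.62 × 10⁻¹¹ m = 56.2 pm.

λ = 56.2 pm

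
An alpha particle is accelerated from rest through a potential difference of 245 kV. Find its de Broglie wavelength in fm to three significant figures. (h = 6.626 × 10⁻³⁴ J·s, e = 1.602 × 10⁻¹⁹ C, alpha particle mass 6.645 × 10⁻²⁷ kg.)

KE = 2eV = 2 × 1.602 × 10⁻¹⁹ × 2.450 × 10⁵ = 7.850 × 10⁻¹⁴ J.
p = √(2mKE) = √(2 × 6.645 × 10⁻²⁷ × 7.850 × 10⁻¹⁴) = 3.230 × 10⁻²⁰ kg·m/s.
λ = h/p = 6.626 × 10⁻³⁴ / 3.230 × 10⁻²⁰ = 2.05 × 10⁻¹⁴ m = 20.5 fm.

λ = 20.5 fm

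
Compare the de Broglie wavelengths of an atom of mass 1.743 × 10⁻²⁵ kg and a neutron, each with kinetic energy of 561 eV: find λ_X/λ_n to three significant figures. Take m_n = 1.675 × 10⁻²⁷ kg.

At fixed KE, p = √(2mKE) so λ = h/p ∝ 1/√m.
λ_X/λ_n = √(m_n/m_X) = √(1.675 × 10⁻²⁷/1.743 × 10⁻²⁵) = √(9.610 × 10⁻³) = 0.0980.

λ_X/λ_n = 0.0980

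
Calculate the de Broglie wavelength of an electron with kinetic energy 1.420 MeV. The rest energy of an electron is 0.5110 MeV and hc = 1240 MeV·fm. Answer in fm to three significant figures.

Total energy E = KE + m₀c² = 1.420 + 0.5110 = 1.9310 MeV.
(pc)² = E² − (m₀c²)² = (1.9310)² − (0.5110)² = 3.468 MeV², so pc = 1.862 MeV.
λ = hc/(pc) = 1240 MeV·fm / 1.862 MeV = 666 fm.

λ = 666 fm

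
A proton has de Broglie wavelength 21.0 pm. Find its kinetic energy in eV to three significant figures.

p = h/λ = 6.626 × 10⁻³⁴ / 2.100 × 10⁻¹¹ = 3.155 × 10⁻²³ kg·m/s.
KE = p²/(2m) = (3.155 × 10⁻²³)² / (2 × 1.673 × 10⁻²⁷) = 2.975 × 10⁻¹⁹ J = 1.86 eV.

KE = 1.86 eV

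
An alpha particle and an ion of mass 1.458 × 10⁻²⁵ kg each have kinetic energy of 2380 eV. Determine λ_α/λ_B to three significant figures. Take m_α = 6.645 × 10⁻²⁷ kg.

λ_α/λ_B = 4.68

At fixed KE, p = √(2mKE) so λ = h/p ∝ 1/√m.
λ_α/λ_B = √(m_B/m_α) = √(1.458 × 10⁻²⁵/6.645 × 10⁻²⁷) = √(21.94) = 4.68.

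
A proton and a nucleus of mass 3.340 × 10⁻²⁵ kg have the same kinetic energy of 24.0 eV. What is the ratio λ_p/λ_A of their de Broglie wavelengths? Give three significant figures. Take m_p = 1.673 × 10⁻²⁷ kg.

λ_p/λ_A = 14.1

At fixed KE, p = √(2mKE) so λ = h/p ∝ 1/√m.
λ_p/λ_A = √(m_A/m_p) = √(3.340 × 10⁻²⁵/1.673 × 10⁻²⁷) = √(199.6) = 14.1.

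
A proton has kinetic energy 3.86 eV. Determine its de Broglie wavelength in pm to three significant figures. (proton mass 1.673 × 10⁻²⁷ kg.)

λ = 14.6 pm

KE = 3.86 eV = 6.184 × 10⁻¹⁹ J.
p = √(2mKE) = √(2 × 1.673 × 10⁻²⁷ × 6.184 × 10⁻¹⁹) = 4.549 × 10⁻²³ kg·m/s.
λ = h/p = 6.626 × 10⁻³⁴ / 4.549 × 10⁻²³ = 1.46 × 10⁻¹¹ m = 14.6 pm.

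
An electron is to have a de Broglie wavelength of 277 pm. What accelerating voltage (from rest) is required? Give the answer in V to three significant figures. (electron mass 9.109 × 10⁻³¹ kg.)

V = 19.6 V

p = h/λ = 6.626 × 10⁻³⁴ / 2.770 × 10⁻¹⁰ = 2.392 × 10⁻²⁴ kg·m/s.
KE = p²/(2m) = 3.141 × 10⁻¹⁸ J.
V = KE/e = 3.141 × 10⁻¹⁸ / (1.602 × 10⁻¹⁹) = 19.6 V.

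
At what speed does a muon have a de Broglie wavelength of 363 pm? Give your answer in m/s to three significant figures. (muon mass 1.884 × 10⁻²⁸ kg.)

p = h/λ = 6.626 × 10⁻³⁴ / 3.630 × 10⁻¹⁰ = 1.825 × 10⁻²⁴ kg·m/s.
v = p/m = 1.825 × 10⁻²⁴ / 1.884 × 10⁻²⁸ = 9.69 × 10³ m/s = 9690 m/s.

v = 9690 m/s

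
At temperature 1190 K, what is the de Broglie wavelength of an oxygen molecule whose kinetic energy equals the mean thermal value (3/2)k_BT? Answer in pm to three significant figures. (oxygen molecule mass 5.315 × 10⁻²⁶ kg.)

λ = 12.9 pm

KE = (3/2)k_BT = 1.5 × 1.381 × 10⁻²³ × 1190 = 2.465 × 10⁻²⁰ J.
p = √(2mKE) = √(2 × 5.315 × 10⁻²⁶ × 2.465 × 10⁻²⁰) = 5.119 × 10⁻²³ kg·m/s.
λ = h/p = 1.29 × 10⁻¹¹ m = 12.9 pm.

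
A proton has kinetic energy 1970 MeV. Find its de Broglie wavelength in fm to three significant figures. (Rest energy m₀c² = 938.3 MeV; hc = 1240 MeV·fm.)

λ = 0.450 fm

Total energy E = KE + m₀c² = 1970 + 938.3 = 2908.3 MeV.
(pc)² = E² − (m₀c²)² = (2908.3)² − (938.3)² = 7.578 × 10⁶ MeV², so pc = 2753 MeV.
λ = hc/(pc) = 1240 MeV·fm / 2753 MeV = 0.450 fm.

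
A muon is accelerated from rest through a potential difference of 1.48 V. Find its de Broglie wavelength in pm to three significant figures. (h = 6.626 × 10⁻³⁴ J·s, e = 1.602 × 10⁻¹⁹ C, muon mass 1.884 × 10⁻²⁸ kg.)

λ = 70.1 pm

KE = eV = 1.602 × 10⁻¹⁹ × 1.480 = 2.371 × 10⁻¹⁹ J.
p = √(2mKE) = √(2 × 1.884 × 10⁻²⁸ × 2.371 × 10⁻¹⁹) = 9.452 × 10⁻²⁴ kg·m/s.
λ = h/p = 6.626 × 10⁻³⁴ / 9.452 × 10⁻²⁴ = 7.01 × 10⁻¹¹ m = 70.1 pm.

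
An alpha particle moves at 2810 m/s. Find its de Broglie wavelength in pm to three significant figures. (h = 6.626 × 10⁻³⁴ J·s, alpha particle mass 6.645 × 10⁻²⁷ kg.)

λ = 35.5 pm

p = mv = 6.645 × 10⁻²⁷ × 2810 = 1.867 × 10⁻²³ kg·m/s.
λ = h/p = 6.626 × 10⁻³⁴ / 1.867 × 10⁻²³ = 3.55 × 10⁻¹¹ m = 35.5 pm.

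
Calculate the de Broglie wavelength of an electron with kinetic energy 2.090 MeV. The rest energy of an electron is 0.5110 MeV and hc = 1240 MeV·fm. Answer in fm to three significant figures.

Total energy E = KE + m₀c² = 2.090 + 0.5110 = 2.6010 MeV.
(pc)² = E² − (m₀c²)² = (2.6010)² − (0.5110)² = 6.504 MeV², so pc = 2.550 MeV.
λ = hc/(pc) = 1240 MeV·fm / 2.550 MeV = 486 fm.

λ = 486 fm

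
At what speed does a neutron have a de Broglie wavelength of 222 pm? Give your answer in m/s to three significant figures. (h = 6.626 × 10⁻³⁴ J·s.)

v = 1780 m/s

p = h/λ = 6.626 × 10⁻³⁴ / 2.220 × 10⁻¹⁰ = 2.985 × 10⁻²⁴ kg·m/s.
v = p/m = 2.985 × 10⁻²⁴ / 1.675 × 10⁻²⁷ = 1.78 × 10³ m/s = 1780 m/s.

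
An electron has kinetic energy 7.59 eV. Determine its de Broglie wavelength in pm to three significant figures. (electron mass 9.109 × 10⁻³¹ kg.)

λ = 445 pm

KE = 7.59 eV = 1.216 × 10⁻¹⁸ J.
p = √(2mKE) = √(2 × 9.109 × 10⁻³¹ × 1.216 × 10⁻¹⁸) = 1.488 × 10⁻²⁴ kg·m/s.
λ = h/p = 6.626 × 10⁻³⁴ / 1.488 × 10⁻²⁴ = 4.45 × 10⁻¹⁰ m = 445 pm.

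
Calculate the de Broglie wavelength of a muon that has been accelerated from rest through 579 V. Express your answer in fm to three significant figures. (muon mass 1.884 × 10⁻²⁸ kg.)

λ = 3540 fm

KE = eV = 1.602 × 10⁻¹⁹ × 579.0 = 9.276 × 10⁻¹⁷ J.
p = √(2mKE) = √(2 × 1.884 × 10⁻²⁸ × 9.276 × 10⁻¹⁷) = 1.870 × 10⁻²² kg·m/s.
λ = h/p = 6.626 × 10⁻³⁴ / 1.870 × 10⁻²² = 3.54 × 10⁻¹² m = 3540 fm.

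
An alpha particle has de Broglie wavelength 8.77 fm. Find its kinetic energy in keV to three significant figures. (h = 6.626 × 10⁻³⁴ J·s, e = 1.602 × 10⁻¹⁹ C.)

p = h/λ = 6.626 × 10⁻³⁴ / 8.770 × 10⁻¹⁵ = 7.555 × 10⁻²⁰ kg·m/s.
KE = p²/(2m) = (7.555 × 10⁻²⁰)² / (2 × 6.645 × 10⁻²⁷) = 4.295 × 10⁻¹³ J = 2680 keV.

KE = 2680 keV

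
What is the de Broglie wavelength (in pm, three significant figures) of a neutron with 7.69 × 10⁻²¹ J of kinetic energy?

p = √(2mKE) = √(2 × 1.675 × 10⁻²⁷ × 7.690 × 10⁻²¹) = 5.076 × 10⁻²⁴ kg·m/s.
λ = h/p = 6.626 × 10⁻³⁴ / 5.076 × 10⁻²⁴ = 1.31 × 10⁻¹⁰ m = 131 pm.

λ = 131 pm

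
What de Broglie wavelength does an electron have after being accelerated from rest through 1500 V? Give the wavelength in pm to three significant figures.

KE = eV = 1.602 × 10⁻¹⁹ × 1500 = 2.403 × 10⁻¹⁶ J.
p = √(2mKE) = √(2 × 9.109 × 10⁻³¹ × 2.403 × 10⁻¹⁶) = 2.092 × 10⁻²³ kg·m/s.
λ = h/p = 6.626 × 10⁻³⁴ / 2.092 × 10⁻²³ = 3.17 × 10⁻¹¹ m = 31.7 pm.

λ = 31.7 pm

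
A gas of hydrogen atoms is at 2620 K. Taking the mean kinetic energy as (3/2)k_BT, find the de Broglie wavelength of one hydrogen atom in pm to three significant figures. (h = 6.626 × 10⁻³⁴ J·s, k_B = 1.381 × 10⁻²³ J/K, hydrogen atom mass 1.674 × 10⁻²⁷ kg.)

KE = (3/2)k_BT = 1.5 × 1.381 × 10⁻²³ × 2620 = 5.427 × 10⁻²⁰ J.
p = √(2mKE) = √(2 × 1.674 × 10⁻²⁷ × 5.427 × 10⁻²⁰) = 1.348 × 10⁻²³ kg·m/s.
λ = h/p = 4.92 × 10⁻¹¹ m = 49.2 pm.

λ = 49.2 pm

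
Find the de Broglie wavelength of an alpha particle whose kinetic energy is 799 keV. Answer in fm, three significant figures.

KE = 799 keV = 1.280 × 10⁻¹³ J.
p = √(2mKE) = √(2 × 6.645 × 10⁻²⁷ × 1.280 × 10⁻¹³) = 4.124 × 10⁻²⁰ kg·m/s.
λ = h/p = 6.626 × 10⁻³⁴ / 4.124 × 10⁻²⁰ = 1.61 × 10⁻¹⁴ m = 16.1 fm.

λ = 16.1 fm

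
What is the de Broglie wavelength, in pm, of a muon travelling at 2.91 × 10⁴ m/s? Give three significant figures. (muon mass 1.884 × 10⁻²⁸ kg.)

λ = 121 pm

p = mv = 1.884 × 10⁻²⁸ × 2.91 × 10⁴ = 5.482 × 10⁻²⁴ kg·m/s.
λ = h/p = 6.626 × 10⁻³⁴ / 5.482 × 10⁻²⁴ = 1.21 × 10⁻¹⁰ m = 121 pm.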